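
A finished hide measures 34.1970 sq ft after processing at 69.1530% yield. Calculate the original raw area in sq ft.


Formula: raw = finished * 100 / yield
Substituting: raw = 34.1970 * 100 / 69.1530
Result: 49.4512 sq ft


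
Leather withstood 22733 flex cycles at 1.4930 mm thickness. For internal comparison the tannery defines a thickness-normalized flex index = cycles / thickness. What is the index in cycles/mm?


Formula: Index = cycles / thickness
Substituting: Index = 22733 / 1.4930
Result: 15226.3898 cycles/mm


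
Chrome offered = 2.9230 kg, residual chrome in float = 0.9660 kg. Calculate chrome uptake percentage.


Formula: Uptake = (offered - residual) / offered * 100
Substituting: Uptake = (2.9230 - 0.9660) / 2.9230 * 100
Result: 66.9518 %


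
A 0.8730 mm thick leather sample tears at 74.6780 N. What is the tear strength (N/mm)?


Formula: Tear strength = force / thickness
Substituting: Tear strength = 74.6780 / 0.8730
Result: 85.5418 N/mm


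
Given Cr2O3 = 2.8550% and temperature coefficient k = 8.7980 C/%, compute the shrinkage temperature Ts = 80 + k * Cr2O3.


Formula: Ts = 80 + k * Cr2O3
Substituting: Ts = 80 + 8.7980 * 2.8550
Result: 105.1183 C


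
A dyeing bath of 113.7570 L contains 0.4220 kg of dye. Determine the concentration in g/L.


Formula: Conc = dye_mass(kg) / volume(L) * 1000
Substituting: Conc = 0.4220 / 113.7570 * 1000
Result: 3.7097 g/L


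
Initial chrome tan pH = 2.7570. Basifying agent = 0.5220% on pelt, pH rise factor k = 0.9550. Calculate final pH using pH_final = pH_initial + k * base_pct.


Formula: pH_final = pH_initial + k * base_pct
Substituting: pH_final = 2.7570 + 0.9550 * 0.5220
Result: 3.2555


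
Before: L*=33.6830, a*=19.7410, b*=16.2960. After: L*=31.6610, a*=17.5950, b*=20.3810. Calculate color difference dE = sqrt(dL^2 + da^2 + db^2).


dL = -2.0220, da = -2.1460, db = 4.0850
dE = sqrt((-2.0220)^2 + (-2.1460)^2 + 4.0850^2) = 5.0380


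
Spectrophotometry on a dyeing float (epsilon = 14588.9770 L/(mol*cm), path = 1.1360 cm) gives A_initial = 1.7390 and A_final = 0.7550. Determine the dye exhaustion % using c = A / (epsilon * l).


c_initial = A_i / (epsilon * l) = 1.7390 / (14588.9770 * 1.1360) = 1.0493e-04 mol/L
c_final = A_f / (epsilon * l) = 0.7550 / (14588.9770 * 1.1360) = 4.5556e-05 mol/L
Exhaustion = (c_initial - c_final) / c_initial * 100 = (1.0493e-04 - 4.5556e-05) / 1.0493e-04 * 100 = 56.5842 %


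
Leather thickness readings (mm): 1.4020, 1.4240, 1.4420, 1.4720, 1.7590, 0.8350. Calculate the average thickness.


Formula: Average = sum / n
Substituting: Average = 8.3340 / 6
Result: 1.3890 mm


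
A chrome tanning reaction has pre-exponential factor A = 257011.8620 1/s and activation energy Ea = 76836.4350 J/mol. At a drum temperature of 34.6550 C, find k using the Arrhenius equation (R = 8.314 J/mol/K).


T_K = T_C + 273.15 = 34.6550 + 273.15 = 307.8050 K
exponent = -Ea / (R * T_K) = -76836.4350 / (8.314 * 307.8050) = -30.0249
k = A * exp(exponent) = 257011.8620 * exp(-30.0249) = 2.3459e-08 1/s


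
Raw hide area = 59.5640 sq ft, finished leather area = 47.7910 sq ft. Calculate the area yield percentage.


Formula: Yield = finished / raw * 100
Substituting: Yield = 47.7910 / 59.5640 * 100
Result: 80.2347 %


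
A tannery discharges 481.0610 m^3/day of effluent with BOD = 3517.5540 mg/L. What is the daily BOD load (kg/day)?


Formula: BOD_load = volume * conc / 1000
Substituting: BOD_load = 481.0610 * 3517.5540 / 1000
Result: 1692.1580 kg/day


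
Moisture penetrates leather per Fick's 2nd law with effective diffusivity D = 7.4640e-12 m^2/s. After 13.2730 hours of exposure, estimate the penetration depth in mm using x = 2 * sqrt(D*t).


t = 13.2730 hr * 3600 = 47782.8000 s
D * t = 7.4640e-12 * 47782.8000 = 3.5665e-07
x = 2 * sqrt(D*t) = 2 * sqrt(3.5665e-07) = 0.0011944 m = 1.1944 mm


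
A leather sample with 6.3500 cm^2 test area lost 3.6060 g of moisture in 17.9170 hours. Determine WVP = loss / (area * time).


Formula: WVP = loss / (area * time)
Substituting: WVP = 3.6060 / (6.3500 * 17.9170)
Result: 0.0316947 g/(cm^2*hr)


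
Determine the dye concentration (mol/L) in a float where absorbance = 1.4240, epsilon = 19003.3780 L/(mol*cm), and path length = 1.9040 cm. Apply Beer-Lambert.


Formula: c = A / (epsilon * l)
Substituting: c = 1.4240 / (19003.3780 * 1.9040)
Result: 3.9356e-05 mol/L


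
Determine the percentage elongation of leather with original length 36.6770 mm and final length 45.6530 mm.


Formula: Elongation = (Lf - L0) / L0 * 100
Substituting: Elongation = (45.6530 - 36.6770) / 36.6770 * 100
Result: 24.4731 %


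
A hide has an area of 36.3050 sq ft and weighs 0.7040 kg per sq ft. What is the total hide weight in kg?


Formula: Weight = area * weight_per_sqft
Substituting: Weight = 36.3050 * 0.7040
Result: 25.5587 kg


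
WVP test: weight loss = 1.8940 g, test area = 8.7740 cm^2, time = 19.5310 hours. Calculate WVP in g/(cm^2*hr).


Formula: WVP = loss / (area * time)
Substituting: WVP = 1.8940 / (8.7740 * 19.5310)
Result: 0.0110524 g/(cm^2*hr)


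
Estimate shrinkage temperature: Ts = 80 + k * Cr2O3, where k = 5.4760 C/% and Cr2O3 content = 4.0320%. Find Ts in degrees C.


Formula: Ts = 80 + k * Cr2O3
Substituting: Ts = 80 + 5.4760 * 4.0320
Result: 102.0792 C


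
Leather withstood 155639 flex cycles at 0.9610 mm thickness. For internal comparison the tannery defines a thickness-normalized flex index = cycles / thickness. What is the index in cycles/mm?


Formula: Index = cycles / thickness
Substituting: Index = 155639 / 0.9610
Result: 161955.2549 cycles/mm


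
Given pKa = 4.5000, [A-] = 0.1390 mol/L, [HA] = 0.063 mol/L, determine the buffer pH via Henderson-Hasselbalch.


ratio = [A-] / [HA] = 0.1390 / 0.063 = 2.2063
log10(ratio) = 0.3437
pH = pKa + log10(ratio) = 4.5000 + 0.3437 = 4.8437


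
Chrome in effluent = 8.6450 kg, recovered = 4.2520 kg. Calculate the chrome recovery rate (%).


Formula: Recovery = recovered / input * 100
Substituting: Recovery = 4.2520 / 8.6450 * 100
Result: 49.1845 %


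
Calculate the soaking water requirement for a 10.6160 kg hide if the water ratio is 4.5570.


Formula: Water = hide_weight * ratio
Substituting: Water = 10.6160 * 4.5570
Result: 48.3771 kg


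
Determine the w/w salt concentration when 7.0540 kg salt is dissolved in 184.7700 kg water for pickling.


Formula: Conc = salt / (water + salt) * 100
Substituting: Conc = 7.0540 / (184.7700 + 7.0540) * 100
Result: 3.6773 %


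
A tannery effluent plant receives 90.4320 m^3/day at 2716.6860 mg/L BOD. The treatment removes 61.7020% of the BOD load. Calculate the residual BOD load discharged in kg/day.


Load_in = volume * conc / 1000 = 90.4320 * 2716.6860 / 1000 = 245.6753 kg/day
Removed = Load_in * eff / 100 = 245.6753 * 61.7020 / 100 = 151.5866 kg/day
Load_out = Load_in - Removed = 245.6753 - 151.5866 = 94.0887 kg/day


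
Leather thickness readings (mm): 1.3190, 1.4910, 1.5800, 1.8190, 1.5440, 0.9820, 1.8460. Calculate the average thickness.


Formula: Average = sum / n
Substituting: Average = 10.5810 / 7
Result: 1.5116 mm


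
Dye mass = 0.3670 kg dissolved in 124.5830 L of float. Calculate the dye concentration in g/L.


Formula: Conc = dye_mass(kg) / volume(L) * 1000
Substituting: Conc = 0.3670 / 124.5830 * 1000
Result: 2.9458 g/L


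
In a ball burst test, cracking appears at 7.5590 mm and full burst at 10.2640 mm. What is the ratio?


Formula: Ratio = crack / burst
Substituting: Ratio = 7.5590 / 10.2640
Result: 0.7365


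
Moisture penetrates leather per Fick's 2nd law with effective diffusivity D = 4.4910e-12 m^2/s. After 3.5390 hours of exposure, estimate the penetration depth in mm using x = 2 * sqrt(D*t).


t = 3.5390 hr * 3600 = 12740.4000 s
D * t = 4.4910e-12 * 12740.4000 = 5.7217e-08
x = 2 * sqrt(D*t) = 2 * sqrt(5.7217e-08) = 4.7840e-04 m = 0.4784 mm


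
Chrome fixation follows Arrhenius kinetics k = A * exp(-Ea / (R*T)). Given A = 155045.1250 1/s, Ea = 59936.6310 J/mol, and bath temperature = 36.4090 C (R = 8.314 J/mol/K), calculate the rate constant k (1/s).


T_K = T_C + 273.15 = 36.4090 + 273.15 = 309.5590 K
exponent = -Ea / (R * T_K) = -59936.6310 / (8.314 * 309.5590) = -23.2884
k = A * exp(exponent) = 155045.1250 * exp(-23.2884) = 1.1925e-05 1/s


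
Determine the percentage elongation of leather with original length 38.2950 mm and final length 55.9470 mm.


Formula: Elongation = (Lf - L0) / L0 * 100
Substituting: Elongation = (55.9470 - 38.2950) / 38.2950 * 100
Result: 46.0948 %


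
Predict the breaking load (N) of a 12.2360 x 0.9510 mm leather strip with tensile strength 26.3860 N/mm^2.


Formula: F = TS * w * t
Substituting: F = 26.3860 * 12.2360 * 0.9510
Result: 307.0390 N


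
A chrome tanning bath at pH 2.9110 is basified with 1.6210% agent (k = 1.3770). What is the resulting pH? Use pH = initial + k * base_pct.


Formula: pH_final = pH_initial + k * base_pct
Substituting: pH_final = 2.9110 + 1.3770 * 1.6210
Result: 5.1431


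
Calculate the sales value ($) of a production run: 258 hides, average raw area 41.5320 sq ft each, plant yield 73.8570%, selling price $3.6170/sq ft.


Raw_total = N * avg_area = 258 * 41.5320 = 10715.2560 sq ft
Finished = Raw_total * yield / 100 = 10715.2560 * 73.8570 / 100 = 7913.9666 sq ft
Value = Finished * price = 7913.9666 * 3.6170 = 28624.8173 $


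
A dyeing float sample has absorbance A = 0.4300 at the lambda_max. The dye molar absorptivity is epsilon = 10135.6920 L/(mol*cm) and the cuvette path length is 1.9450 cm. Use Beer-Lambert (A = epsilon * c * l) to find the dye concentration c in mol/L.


Formula: c = A / (epsilon * l)
Substituting: c = 0.4300 / (10135.6920 * 1.9450)
Result: 2.1812e-05 mol/L


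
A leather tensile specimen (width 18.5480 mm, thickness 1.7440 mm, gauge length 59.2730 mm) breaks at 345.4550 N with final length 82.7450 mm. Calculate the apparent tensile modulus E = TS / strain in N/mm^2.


TS = F / (w * t) = 345.4550 / (18.5480 * 1.7440) = 10.6794 N/mm^2
strain = (Lf - L0) / L0 = (82.7450 - 59.2730) / 59.2730 = 0.3960
E = TS / strain = 10.6794 / 0.3960 = 26.9684 N/mm^2


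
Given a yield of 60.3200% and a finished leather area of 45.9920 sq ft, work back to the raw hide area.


Formula: raw = finished * 100 / yield
Substituting: raw = 45.9920 * 100 / 60.3200
Result: 76.2467 sq ft


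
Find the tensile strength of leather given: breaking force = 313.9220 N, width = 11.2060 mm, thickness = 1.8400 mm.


Formula: TS = force / (width * thickness)
Substituting: TS = 313.9220 / (11.2060 * 1.8400)
Result: 15.2249 N/mm^2


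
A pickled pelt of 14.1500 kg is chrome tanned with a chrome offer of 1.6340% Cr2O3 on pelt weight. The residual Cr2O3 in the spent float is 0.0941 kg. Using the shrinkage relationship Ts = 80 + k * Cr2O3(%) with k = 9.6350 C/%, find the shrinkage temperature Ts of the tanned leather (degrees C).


Offered = pelt * offer_pct / 100 = 14.1500 * 1.6340 / 100 = 0.2312 kg
Uptake = offered - residual = 0.2312 - 0.0941 = 0.1371 kg
Cr2O3% on pelt = uptake / pelt * 100 = 0.1371 / 14.1500 * 100 = 0.9690 %
Ts = 80 + k * Cr2O3% = 80 + 9.6350 * 0.9690 = 89.3361 C


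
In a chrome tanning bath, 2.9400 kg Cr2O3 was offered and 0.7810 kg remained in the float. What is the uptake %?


Formula: Uptake = (offered - residual) / offered * 100
Substituting: Uptake = (2.9400 - 0.7810) / 2.9400 * 100
Result: 73.4354 %


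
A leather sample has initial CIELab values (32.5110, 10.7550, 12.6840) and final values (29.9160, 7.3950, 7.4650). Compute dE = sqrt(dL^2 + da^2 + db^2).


dL = -2.5950, da = -3.3600, db = -5.2190
dE = sqrt((-2.5950)^2 + (-3.3600)^2 + (-5.2190)^2) = 6.7277


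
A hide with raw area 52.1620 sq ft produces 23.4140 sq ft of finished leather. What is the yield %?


Formula: Yield = finished / raw * 100
Substituting: Yield = 23.4140 / 52.1620 * 100
Result: 44.8871 %


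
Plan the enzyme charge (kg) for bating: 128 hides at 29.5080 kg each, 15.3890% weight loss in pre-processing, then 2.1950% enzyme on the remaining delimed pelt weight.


Total_raw = N * avg_wt = 128 * 29.5080 = 3777.0240 kg
Substrate = Total_raw * (1 - loss/100) = 3777.0240 * (1 - 15.3890/100) = 3195.7778 kg
Enzyme = Substrate * pct / 100 = 3195.7778 * 2.1950 / 100 = 70.1473 kg


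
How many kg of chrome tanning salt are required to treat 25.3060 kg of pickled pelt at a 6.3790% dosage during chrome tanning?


Formula: Chrome = substrate * pct / 100
Substituting: Chrome = 25.3060 * 6.3790 / 100
Result: 1.6143 kg


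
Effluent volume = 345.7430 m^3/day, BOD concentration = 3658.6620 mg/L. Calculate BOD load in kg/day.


Formula: BOD_load = volume * conc / 1000
Substituting: BOD_load = 345.7430 * 3658.6620 / 1000
Result: 1264.9568 kg/day


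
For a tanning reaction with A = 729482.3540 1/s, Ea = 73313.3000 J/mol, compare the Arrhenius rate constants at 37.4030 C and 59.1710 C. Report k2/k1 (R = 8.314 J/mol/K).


T1 = 37.4030 + 273.15 = 310.5530 K; T2 = 59.1710 + 273.15 = 332.3210 K
k1 = A * exp(-Ea/(R*T1)) = 729482.3540 * exp(-73313.3000/(8.314*310.5530)) = 3.3991e-07 1/s
k2 = A * exp(-Ea/(R*T2)) = 729482.3540 * exp(-73313.3000/(8.314*332.3210)) = 2.1833e-06 1/s
k2/k1 = 2.1833e-06 / 3.3991e-07 = 6.4233


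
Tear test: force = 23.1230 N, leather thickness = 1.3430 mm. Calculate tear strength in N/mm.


Formula: Tear strength = force / thickness
Substituting: Tear strength = 23.1230 / 1.3430
Result: 17.2174 N/mm


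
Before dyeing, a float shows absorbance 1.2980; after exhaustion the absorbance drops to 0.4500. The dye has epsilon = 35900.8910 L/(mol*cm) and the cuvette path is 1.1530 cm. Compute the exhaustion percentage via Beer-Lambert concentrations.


c_initial = A_i / (epsilon * l) = 1.2980 / (35900.8910 * 1.1530) = 3.1357e-05 mol/L
c_final = A_f / (epsilon * l) = 0.4500 / (35900.8910 * 1.1530) = 1.0871e-05 mol/L
Exhaustion = (c_initial - c_final) / c_initial * 100 = (3.1357e-05 - 1.0871e-05) / 3.1357e-05 * 100 = 65.3313 %


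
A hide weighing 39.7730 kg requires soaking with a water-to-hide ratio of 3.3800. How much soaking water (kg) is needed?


Formula: Water = hide_weight * ratio
Substituting: Water = 39.7730 * 3.3800
Result: 134.4327 kg


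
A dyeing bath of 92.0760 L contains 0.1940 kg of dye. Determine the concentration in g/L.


Formula: Conc = dye_mass(kg) / volume(L) * 1000
Substituting: Conc = 0.1940 / 92.0760 * 1000
Result: 2.1070 g/L


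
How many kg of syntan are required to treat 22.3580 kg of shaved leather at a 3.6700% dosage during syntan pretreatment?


Formula: Syntan = substrate * pct / 100
Substituting: Syntan = 22.3580 * 3.6700 / 100
Result: 0.8205 kg


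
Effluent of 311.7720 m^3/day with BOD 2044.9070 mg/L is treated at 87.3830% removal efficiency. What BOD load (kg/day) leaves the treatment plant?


Load_in = volume * conc / 1000 = 311.7720 * 2044.9070 / 1000 = 637.5447 kg/day
Removed = Load_in * eff / 100 = 637.5447 * 87.3830 / 100 = 557.1057 kg/day
Load_out = Load_in - Removed = 637.5447 - 557.1057 = 80.4390 kg/day


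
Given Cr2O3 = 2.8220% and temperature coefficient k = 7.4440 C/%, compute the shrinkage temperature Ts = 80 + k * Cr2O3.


Formula: Ts = 80 + k * Cr2O3
Substituting: Ts = 80 + 7.4440 * 2.8220
Result: 101.0070 C


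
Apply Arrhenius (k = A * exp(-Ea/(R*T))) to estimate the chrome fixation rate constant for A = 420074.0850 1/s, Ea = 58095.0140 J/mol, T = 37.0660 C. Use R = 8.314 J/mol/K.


T_K = T_C + 273.15 = 37.0660 + 273.15 = 310.2160 K
exponent = -Ea / (R * T_K) = -58095.0140 / (8.314 * 310.2160) = -22.5250
k = A * exp(exponent) = 420074.0850 * exp(-22.5250) = 6.9318e-05 1/s


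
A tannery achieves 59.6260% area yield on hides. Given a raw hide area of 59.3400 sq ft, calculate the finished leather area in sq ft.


Formula: finished = raw * yield / 100
Substituting: finished = 59.3400 * 59.6260 / 100
Result: 35.3821 sq ft


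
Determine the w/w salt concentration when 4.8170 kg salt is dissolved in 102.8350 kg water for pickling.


Formula: Conc = salt / (water + salt) * 100
Substituting: Conc = 4.8170 / (102.8350 + 4.8170) * 100
Result: 4.4746 %


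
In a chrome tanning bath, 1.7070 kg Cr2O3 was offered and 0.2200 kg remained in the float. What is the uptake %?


Formula: Uptake = (offered - residual) / offered * 100
Substituting: Uptake = (1.7070 - 0.2200) / 1.7070 * 100
Result: 87.1119 %


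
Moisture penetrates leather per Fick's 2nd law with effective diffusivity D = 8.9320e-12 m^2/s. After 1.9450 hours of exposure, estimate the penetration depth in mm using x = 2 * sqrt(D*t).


t = 1.9450 hr * 3600 = 7002.0000 s
D * t = 8.9320e-12 * 7002.0000 = 6.2542e-08
x = 2 * sqrt(D*t) = 2 * sqrt(6.2542e-08) = 5.0017e-04 m = 0.5002 mm


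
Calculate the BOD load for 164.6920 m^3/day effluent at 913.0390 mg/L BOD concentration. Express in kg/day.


Formula: BOD_load = volume * conc / 1000
Substituting: BOD_load = 164.6920 * 913.0390 / 1000
Result: 150.3702 kg/day


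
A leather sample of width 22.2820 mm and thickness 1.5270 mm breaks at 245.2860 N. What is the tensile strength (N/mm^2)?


Formula: TS = force / (width * thickness)
Substituting: TS = 245.2860 / (22.2820 * 1.5270)
Result: 7.2091 N/mm^2


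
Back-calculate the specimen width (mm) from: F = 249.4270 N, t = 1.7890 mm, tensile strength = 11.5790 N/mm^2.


Formula: w = F / (TS * t)
Substituting: w = 249.4270 / (11.5790 * 1.7890)
Result: 12.0410 mm


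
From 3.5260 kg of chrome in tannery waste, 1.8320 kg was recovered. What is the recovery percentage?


Formula: Recovery = recovered / input * 100
Substituting: Recovery = 1.8320 / 3.5260 * 100
Result: 51.9569 %


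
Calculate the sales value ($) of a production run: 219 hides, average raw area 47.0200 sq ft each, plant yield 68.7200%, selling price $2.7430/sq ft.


Raw_total = N * avg_area = 219 * 47.0200 = 10297.3800 sq ft
Finished = Raw_total * yield / 100 = 10297.3800 * 68.7200 / 100 = 7076.3595 sq ft
Value = Finished * price = 7076.3595 * 2.7430 = 19410.4542 $


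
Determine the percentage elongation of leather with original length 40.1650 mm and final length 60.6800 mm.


Formula: Elongation = (Lf - L0) / L0 * 100
Substituting: Elongation = (60.6800 - 40.1650) / 40.1650 * 100
Result: 51.0768 %


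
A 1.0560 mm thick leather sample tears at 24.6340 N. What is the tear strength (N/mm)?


Formula: Tear strength = force / thickness
Substituting: Tear strength = 24.6340 / 1.0560
Result: 23.3277 N/mm


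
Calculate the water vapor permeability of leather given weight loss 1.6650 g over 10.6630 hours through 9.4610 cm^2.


Formula: WVP = loss / (area * time)
Substituting: WVP = 1.6650 / (9.4610 * 10.6630)
Result: 0.0165043 g/(cm^2*hr)


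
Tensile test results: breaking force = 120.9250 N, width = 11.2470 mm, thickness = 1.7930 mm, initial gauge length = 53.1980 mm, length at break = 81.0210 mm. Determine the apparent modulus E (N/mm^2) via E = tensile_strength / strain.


TS = F / (w * t) = 120.9250 / (11.2470 * 1.7930) = 5.9965 N/mm^2
strain = (Lf - L0) / L0 = (81.0210 - 53.1980) / 53.1980 = 0.5230
E = TS / strain = 5.9965 / 0.5230 = 11.4654 N/mm^2


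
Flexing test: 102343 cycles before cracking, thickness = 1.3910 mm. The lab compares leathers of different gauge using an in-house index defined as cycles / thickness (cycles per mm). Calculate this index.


Formula: Index = cycles / thickness
Substituting: Index = 102343 / 1.3910
Result: 73575.1258 cycles/mm


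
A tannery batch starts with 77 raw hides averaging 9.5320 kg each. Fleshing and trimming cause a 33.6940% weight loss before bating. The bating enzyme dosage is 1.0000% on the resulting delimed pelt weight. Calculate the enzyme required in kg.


Total_raw = N * avg_wt = 77 * 9.5320 = 733.9640 kg
Substrate = Total_raw * (1 - loss/100) = 733.9640 * (1 - 33.6940/100) = 486.6622 kg
Enzyme = Substrate * pct / 100 = 486.6622 * 1.0000 / 100 = 4.8666 kg


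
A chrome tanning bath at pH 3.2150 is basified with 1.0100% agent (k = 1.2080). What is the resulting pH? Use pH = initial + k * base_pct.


Formula: pH_final = pH_initial + k * base_pct
Substituting: pH_final = 3.2150 + 1.2080 * 1.0100
Result: 4.4351


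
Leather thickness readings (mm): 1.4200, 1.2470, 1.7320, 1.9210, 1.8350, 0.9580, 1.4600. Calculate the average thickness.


Formula: Average = sum / n
Substituting: Average = 10.5730 / 7
Result: 1.5104 mm


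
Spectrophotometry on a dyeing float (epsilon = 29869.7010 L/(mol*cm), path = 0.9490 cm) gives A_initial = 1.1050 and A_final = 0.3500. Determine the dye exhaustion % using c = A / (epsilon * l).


c_initial = A_i / (epsilon * l) = 1.1050 / (29869.7010 * 0.9490) = 3.8982e-05 mol/L
c_final = A_f / (epsilon * l) = 0.3500 / (29869.7010 * 0.9490) = 1.2347e-05 mol/L
Exhaustion = (c_initial - c_final) / c_initial * 100 = (3.8982e-05 - 1.2347e-05) / 3.8982e-05 * 100 = 68.3258 %


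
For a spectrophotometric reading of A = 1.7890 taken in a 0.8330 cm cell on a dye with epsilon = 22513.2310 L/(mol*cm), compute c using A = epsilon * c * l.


Formula: c = A / (epsilon * l)
Substituting: c = 1.7890 / (22513.2310 * 0.8330)
Result: 9.5395e-05 mol/L


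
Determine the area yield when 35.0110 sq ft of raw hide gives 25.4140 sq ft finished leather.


Formula: Yield = finished / raw * 100
Substituting: Yield = 25.4140 / 35.0110 * 100
Result: 72.5886 %


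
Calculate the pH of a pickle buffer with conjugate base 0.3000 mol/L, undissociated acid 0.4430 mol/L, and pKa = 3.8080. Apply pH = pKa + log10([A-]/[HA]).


ratio = [A-] / [HA] = 0.3000 / 0.4430 = 0.6772
log10(ratio) = -0.1693
pH = pKa + log10(ratio) = 3.8080 - 0.1693 = 3.6387


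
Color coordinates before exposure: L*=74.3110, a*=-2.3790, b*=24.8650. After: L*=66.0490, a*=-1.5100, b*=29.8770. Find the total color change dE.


dL = -8.2620, da = 0.8690, db = 5.0120
dE = sqrt((-8.2620)^2 + 0.8690^2 + 5.0120^2) = 9.7024


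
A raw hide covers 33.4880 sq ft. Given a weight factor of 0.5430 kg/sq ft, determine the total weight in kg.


Formula: Weight = area * weight_per_sqft
Substituting: Weight = 33.4880 * 0.5430
Result: 18.1840 kg


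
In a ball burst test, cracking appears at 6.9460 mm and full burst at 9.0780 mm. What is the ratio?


Formula: Ratio = crack / burst
Substituting: Ratio = 6.9460 / 9.0780
Result: 0.7651


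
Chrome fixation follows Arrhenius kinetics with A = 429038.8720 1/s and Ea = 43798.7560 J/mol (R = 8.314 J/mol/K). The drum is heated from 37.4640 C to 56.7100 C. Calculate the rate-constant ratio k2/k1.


T1 = 37.4640 + 273.15 = 310.6140 K; T2 = 56.7100 + 273.15 = 329.8600 K
k1 = A * exp(-Ea/(R*T1)) = 429038.8720 * exp(-43798.7560/(8.314*310.6140)) = 0.0184833 1/s
k2 = A * exp(-Ea/(R*T2)) = 429038.8720 * exp(-43798.7560/(8.314*329.8600)) = 0.0497209 1/s
k2/k1 = 0.0497209 / 0.0184833 = 2.6900


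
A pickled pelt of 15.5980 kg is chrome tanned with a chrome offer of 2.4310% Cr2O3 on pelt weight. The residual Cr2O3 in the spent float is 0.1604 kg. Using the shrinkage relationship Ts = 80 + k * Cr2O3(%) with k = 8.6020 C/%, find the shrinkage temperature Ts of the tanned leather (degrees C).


Offered = pelt * offer_pct / 100 = 15.5980 * 2.4310 / 100 = 0.3792 kg
Uptake = offered - residual = 0.3792 - 0.1604 = 0.2188 kg
Cr2O3% on pelt = uptake / pelt * 100 = 0.2188 / 15.5980 * 100 = 1.4027 %
Ts = 80 + k * Cr2O3% = 80 + 8.6020 * 1.4027 = 92.0657 C


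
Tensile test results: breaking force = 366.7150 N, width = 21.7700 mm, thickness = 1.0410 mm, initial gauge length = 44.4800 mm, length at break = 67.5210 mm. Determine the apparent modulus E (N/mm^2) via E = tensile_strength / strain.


TS = F / (w * t) = 366.7150 / (21.7700 * 1.0410) = 16.1815 N/mm^2
strain = (Lf - L0) / L0 = (67.5210 - 44.4800) / 44.4800 = 0.5180
E = TS / strain = 16.1815 / 0.5180 = 31.2380 N/mm^2


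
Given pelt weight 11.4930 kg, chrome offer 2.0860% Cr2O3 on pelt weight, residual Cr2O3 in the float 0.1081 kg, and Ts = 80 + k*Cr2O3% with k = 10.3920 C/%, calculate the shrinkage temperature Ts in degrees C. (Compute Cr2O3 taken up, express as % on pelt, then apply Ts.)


Offered = pelt * offer_pct / 100 = 11.4930 * 2.0860 / 100 = 0.2397 kg
Uptake = offered - residual = 0.2397 - 0.1081 = 0.1316 kg
Cr2O3% on pelt = uptake / pelt * 100 = 0.1316 / 11.4930 * 100 = 1.1454 %
Ts = 80 + k * Cr2O3% = 80 + 10.3920 * 1.1454 = 91.9033 C


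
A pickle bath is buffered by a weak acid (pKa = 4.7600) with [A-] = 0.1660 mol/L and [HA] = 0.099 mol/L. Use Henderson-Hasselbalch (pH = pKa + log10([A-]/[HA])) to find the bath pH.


ratio = [A-] / [HA] = 0.1660 / 0.099 = 1.6768
log10(ratio) = 0.2245
pH = pKa + log10(ratio) = 4.7600 + 0.2245 = 4.9845


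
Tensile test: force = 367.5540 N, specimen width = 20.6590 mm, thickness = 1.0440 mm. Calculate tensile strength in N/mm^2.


Formula: TS = force / (width * thickness)
Substituting: TS = 367.5540 / (20.6590 * 1.0440)
Result: 17.0416 N/mm^2


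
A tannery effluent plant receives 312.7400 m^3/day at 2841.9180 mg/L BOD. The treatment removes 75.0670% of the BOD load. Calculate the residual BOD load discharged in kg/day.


Load_in = volume * conc / 1000 = 312.7400 * 2841.9180 / 1000 = 888.7814 kg/day
Removed = Load_in * eff / 100 = 888.7814 * 75.0670 / 100 = 667.1816 kg/day
Load_out = Load_in - Removed = 888.7814 - 667.1816 = 221.5999 kg/day


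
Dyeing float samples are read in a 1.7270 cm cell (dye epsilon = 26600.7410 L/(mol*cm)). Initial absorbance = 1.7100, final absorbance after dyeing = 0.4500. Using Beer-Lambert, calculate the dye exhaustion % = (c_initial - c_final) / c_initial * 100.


c_initial = A_i / (epsilon * l) = 1.7100 / (26600.7410 * 1.7270) = 3.7223e-05 mol/L
c_final = A_f / (epsilon * l) = 0.4500 / (26600.7410 * 1.7270) = 9.7955e-06 mol/L
Exhaustion = (c_initial - c_final) / c_initial * 100 = (3.7223e-05 - 9.7955e-06) / 3.7223e-05 * 100 = 73.6842 %


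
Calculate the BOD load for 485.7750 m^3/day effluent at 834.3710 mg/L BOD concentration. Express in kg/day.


Formula: BOD_load = volume * conc / 1000
Substituting: BOD_load = 485.7750 * 834.3710 / 1000
Result: 405.3166 kg/day


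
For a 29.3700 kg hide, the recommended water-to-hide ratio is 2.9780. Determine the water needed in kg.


Formula: Water = hide_weight * ratio
Substituting: Water = 29.3700 * 2.9780
Result: 87.4639 kg


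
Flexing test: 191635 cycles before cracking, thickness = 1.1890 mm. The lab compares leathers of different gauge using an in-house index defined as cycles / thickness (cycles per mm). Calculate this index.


Formula: Index = cycles / thickness
Substituting: Index = 191635 / 1.1890
Result: 161173.2548 cycles/mm


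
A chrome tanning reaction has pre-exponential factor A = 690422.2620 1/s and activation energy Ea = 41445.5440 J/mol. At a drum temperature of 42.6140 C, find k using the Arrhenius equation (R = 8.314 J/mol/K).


T_K = T_C + 273.15 = 42.6140 + 273.15 = 315.7640 K
exponent = -Ea / (R * T_K) = -41445.5440 / (8.314 * 315.7640) = -15.7872
k = A * exp(exponent) = 690422.2620 * exp(-15.7872) = 0.0961212 1/s


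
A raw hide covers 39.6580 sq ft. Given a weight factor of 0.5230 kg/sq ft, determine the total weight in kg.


Formula: Weight = area * weight_per_sqft
Substituting: Weight = 39.6580 * 0.5230
Result: 20.7411 kg


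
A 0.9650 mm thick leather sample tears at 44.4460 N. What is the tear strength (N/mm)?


Formula: Tear strength = force / thickness
Substituting: Tear strength = 44.4460 / 0.9650
Result: 46.0580 N/mm


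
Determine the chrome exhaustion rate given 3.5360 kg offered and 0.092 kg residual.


Formula: Uptake = (offered - residual) / offered * 100
Substituting: Uptake = (3.5360 - 0.092) / 3.5360 * 100
Result: 97.3982 %


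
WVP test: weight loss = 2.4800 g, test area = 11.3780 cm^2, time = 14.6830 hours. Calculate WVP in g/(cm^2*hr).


Formula: WVP = loss / (area * time)
Substituting: WVP = 2.4800 / (11.3780 * 14.6830)
Result: 0.0148447 g/(cm^2*hr)


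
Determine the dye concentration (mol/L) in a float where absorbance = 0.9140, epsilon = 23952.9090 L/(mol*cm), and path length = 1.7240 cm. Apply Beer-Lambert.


Formula: c = A / (epsilon * l)
Substituting: c = 0.9140 / (23952.9090 * 1.7240)
Result: 2.2134e-05 mol/L


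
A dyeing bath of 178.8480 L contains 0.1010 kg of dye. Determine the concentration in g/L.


Formula: Conc = dye_mass(kg) / volume(L) * 1000
Substituting: Conc = 0.1010 / 178.8480 * 1000
Result: 0.5647 g/L


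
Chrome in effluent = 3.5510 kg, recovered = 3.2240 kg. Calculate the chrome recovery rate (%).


Formula: Recovery = recovered / input * 100
Substituting: Recovery = 3.2240 / 3.5510 * 100
Result: 90.7913 %


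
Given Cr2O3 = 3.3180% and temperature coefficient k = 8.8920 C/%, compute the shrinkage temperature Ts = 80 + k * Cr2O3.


Formula: Ts = 80 + k * Cr2O3
Substituting: Ts = 80 + 8.8920 * 3.3180
Result: 109.5037 C


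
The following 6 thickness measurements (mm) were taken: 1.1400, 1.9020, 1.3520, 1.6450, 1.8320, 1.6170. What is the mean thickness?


Formula: Average = sum / n
Substituting: Average = 9.4880 / 6
Result: 1.5813 mm


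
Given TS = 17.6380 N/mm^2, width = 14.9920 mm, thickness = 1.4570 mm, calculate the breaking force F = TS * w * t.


Formula: F = TS * w * t
Substituting: F = 17.6380 * 14.9920 * 1.4570
Result: 385.2729 N


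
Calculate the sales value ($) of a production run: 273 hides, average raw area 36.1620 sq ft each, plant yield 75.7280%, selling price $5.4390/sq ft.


Raw_total = N * avg_area = 273 * 36.1620 = 9872.2260 sq ft
Finished = Raw_total * yield / 100 = 9872.2260 * 75.7280 / 100 = 7476.0393 sq ft
Value = Finished * price = 7476.0393 * 5.4390 = 40662.1778 $


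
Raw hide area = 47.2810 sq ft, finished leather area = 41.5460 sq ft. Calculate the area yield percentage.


Formula: Yield = finished / raw * 100
Substituting: Yield = 41.5460 / 47.2810 * 100
Result: 87.8704 %


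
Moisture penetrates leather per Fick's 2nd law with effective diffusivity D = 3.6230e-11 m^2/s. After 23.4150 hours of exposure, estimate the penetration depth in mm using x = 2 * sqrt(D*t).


t = 23.4150 hr * 3600 = 84294.0000 s
D * t = 3.6230e-11 * 84294.0000 = 3.0540e-06
x = 2 * sqrt(D*t) = 2 * sqrt(3.0540e-06) = 0.00349512 m = 3.4951 mm


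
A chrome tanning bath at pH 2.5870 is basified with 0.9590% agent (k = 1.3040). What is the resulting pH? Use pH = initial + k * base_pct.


Formula: pH_final = pH_initial + k * base_pct
Substituting: pH_final = 2.5870 + 1.3040 * 0.9590
Result: 3.8375


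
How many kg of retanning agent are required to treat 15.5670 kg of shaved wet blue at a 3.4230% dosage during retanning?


Formula: Retan = substrate * pct / 100
Substituting: Retan = 15.5670 * 3.4230 / 100
Result: 0.5329 kg


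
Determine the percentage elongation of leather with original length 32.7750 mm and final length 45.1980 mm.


Formula: Elongation = (Lf - L0) / L0 * 100
Substituting: Elongation = (45.1980 - 32.7750) / 32.7750 * 100
Result: 37.9039 %


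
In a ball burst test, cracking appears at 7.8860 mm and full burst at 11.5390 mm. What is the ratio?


Formula: Ratio = crack / burst
Substituting: Ratio = 7.8860 / 11.5390
Result: 0.6834


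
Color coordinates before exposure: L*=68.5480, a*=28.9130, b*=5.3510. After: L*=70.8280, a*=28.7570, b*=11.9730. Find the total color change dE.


dL = 2.2800, da = -0.1560, db = 6.6220
dE = sqrt(2.2800^2 + (-0.1560)^2 + 6.6220^2) = 7.0053


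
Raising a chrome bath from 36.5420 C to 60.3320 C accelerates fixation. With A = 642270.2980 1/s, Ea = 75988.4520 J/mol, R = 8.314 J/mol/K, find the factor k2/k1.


T1 = 36.5420 + 273.15 = 309.6920 K; T2 = 60.3320 + 273.15 = 333.4820 K
k1 = A * exp(-Ea/(R*T1)) = 642270.2980 * exp(-75988.4520/(8.314*309.6920)) = 9.7849e-08 1/s
k2 = A * exp(-Ea/(R*T2)) = 642270.2980 * exp(-75988.4520/(8.314*333.4820)) = 8.0336e-07 1/s
k2/k1 = 8.0336e-07 / 9.7849e-08 = 8.2102


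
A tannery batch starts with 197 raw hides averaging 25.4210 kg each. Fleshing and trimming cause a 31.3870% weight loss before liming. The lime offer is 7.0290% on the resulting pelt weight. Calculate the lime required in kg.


Total_raw = N * avg_wt = 197 * 25.4210 = 5007.9370 kg
Substrate = Total_raw * (1 - loss/100) = 5007.9370 * (1 - 31.3870/100) = 3436.0958 kg
Lime = Substrate * pct / 100 = 3436.0958 * 7.0290 / 100 = 241.5232 kg


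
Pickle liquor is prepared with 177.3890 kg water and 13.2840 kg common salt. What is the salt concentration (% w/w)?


Formula: Conc = salt / (water + salt) * 100
Substituting: Conc = 13.2840 / (177.3890 + 13.2840) * 100
Result: 6.9669 %


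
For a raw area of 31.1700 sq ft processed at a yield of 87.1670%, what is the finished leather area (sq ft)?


Formula: finished = raw * yield / 100
Substituting: finished = 31.1700 * 87.1670 / 100
Result: 27.1700 sq ft


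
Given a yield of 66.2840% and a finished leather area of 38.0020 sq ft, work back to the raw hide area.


Formula: raw = finished * 100 / yield
Substituting: raw = 38.0020 * 100 / 66.2840
Result: 57.3321 sq ft


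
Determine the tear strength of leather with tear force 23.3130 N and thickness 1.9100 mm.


Formula: Tear strength = force / thickness
Substituting: Tear strength = 23.3130 / 1.9100
Result: 12.2058 N/mm


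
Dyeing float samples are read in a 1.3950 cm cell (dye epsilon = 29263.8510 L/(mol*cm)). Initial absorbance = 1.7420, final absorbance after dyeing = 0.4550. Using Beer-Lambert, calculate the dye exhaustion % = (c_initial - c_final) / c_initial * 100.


c_initial = A_i / (epsilon * l) = 1.7420 / (29263.8510 * 1.3950) = 4.2672e-05 mol/L
c_final = A_f / (epsilon * l) = 0.4550 / (29263.8510 * 1.3950) = 1.1146e-05 mol/L
Exhaustion = (c_initial - c_final) / c_initial * 100 = (4.2672e-05 - 1.1146e-05) / 4.2672e-05 * 100 = 73.8806 %


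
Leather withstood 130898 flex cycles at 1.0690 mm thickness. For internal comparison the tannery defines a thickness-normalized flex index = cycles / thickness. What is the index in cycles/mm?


Formula: Index = cycles / thickness
Substituting: Index = 130898 / 1.0690
Result: 122449.0178 cycles/mm


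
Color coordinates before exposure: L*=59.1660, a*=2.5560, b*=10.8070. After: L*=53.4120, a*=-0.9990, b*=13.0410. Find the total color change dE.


dL = -5.7540, da = -3.5550, db = 2.2340
dE = sqrt((-5.7540)^2 + (-3.5550)^2 + 2.2340^2) = 7.1230


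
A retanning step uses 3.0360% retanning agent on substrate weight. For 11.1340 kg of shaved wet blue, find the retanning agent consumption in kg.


Formula: Retan = substrate * pct / 100
Substituting: Retan = 11.1340 * 3.0360 / 100
Result: 0.3380 kg


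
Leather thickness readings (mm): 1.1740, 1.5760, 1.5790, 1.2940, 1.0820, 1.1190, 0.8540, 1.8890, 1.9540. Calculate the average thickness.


Formula: Average = sum / n
Substituting: Average = 12.5210 / 9
Result: 1.3912 mm


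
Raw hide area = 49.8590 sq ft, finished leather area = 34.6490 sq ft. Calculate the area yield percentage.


Formula: Yield = finished / raw * 100
Substituting: Yield = 34.6490 / 49.8590 * 100
Result: 69.4940 %


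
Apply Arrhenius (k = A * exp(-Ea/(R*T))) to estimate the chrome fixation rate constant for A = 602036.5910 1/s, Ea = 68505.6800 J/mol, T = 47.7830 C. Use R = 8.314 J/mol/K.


T_K = T_C + 273.15 = 47.7830 + 273.15 = 320.9330 K
exponent = -Ea / (R * T_K) = -68505.6800 / (8.314 * 320.9330) = -25.6745
k = A * exp(exponent) = 602036.5910 * exp(-25.6745) = 4.2592e-06 1/s


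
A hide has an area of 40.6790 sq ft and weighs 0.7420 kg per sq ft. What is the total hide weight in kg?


Formula: Weight = area * weight_per_sqft
Substituting: Weight = 40.6790 * 0.7420
Result: 30.1838 kg


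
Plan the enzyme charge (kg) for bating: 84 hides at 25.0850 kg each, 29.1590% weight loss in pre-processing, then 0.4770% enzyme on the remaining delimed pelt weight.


Total_raw = N * avg_wt = 84 * 25.0850 = 2107.1400 kg
Substrate = Total_raw * (1 - loss/100) = 2107.1400 * (1 - 29.1590/100) = 1492.7190 kg
Enzyme = Substrate * pct / 100 = 1492.7190 * 0.4770 / 100 = 7.1203 kg


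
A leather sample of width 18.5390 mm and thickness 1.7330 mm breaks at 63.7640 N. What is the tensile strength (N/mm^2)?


Formula: TS = force / (width * thickness)
Substituting: TS = 63.7640 / (18.5390 * 1.7330)
Result: 1.9847 N/mm^2


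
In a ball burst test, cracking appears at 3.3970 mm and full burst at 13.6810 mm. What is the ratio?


Formula: Ratio = crack / burst
Substituting: Ratio = 3.3970 / 13.6810
Result: 0.2483


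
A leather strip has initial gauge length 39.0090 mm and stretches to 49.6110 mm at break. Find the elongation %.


Formula: Elongation = (Lf - L0) / L0 * 100
Substituting: Elongation = (49.6110 - 39.0090) / 39.0090 * 100
Result: 27.1783 %


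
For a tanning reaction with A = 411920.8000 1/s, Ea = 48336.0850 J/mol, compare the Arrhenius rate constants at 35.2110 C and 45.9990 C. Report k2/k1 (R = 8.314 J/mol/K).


T1 = 35.2110 + 273.15 = 308.3610 K; T2 = 45.9990 + 273.15 = 319.1490 K
k1 = A * exp(-Ea/(R*T1)) = 411920.8000 * exp(-48336.0850/(8.314*308.3610)) = 0.00267088 1/s
k2 = A * exp(-Ea/(R*T2)) = 411920.8000 * exp(-48336.0850/(8.314*319.1490)) = 0.00505165 1/s
k2/k1 = 0.00505165 / 0.00267088 = 1.8914


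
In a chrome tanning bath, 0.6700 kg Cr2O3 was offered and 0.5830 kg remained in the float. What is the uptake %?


Formula: Uptake = (offered - residual) / offered * 100
Substituting: Uptake = (0.6700 - 0.5830) / 0.6700 * 100
Result: 12.9851 %


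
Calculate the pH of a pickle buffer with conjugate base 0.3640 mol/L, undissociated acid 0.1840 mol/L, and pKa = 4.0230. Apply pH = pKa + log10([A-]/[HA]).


ratio = [A-] / [HA] = 0.3640 / 0.1840 = 1.9783
log10(ratio) = 0.2963
pH = pKa + log10(ratio) = 4.0230 + 0.2963 = 4.3193


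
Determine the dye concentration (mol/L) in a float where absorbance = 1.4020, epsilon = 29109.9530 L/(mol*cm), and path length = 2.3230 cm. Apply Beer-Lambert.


Formula: c = A / (epsilon * l)
Substituting: c = 1.4020 / (29109.9530 * 2.3230)
Result: 2.0733e-05 mol/L


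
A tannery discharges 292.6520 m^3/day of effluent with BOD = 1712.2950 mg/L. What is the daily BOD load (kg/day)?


Formula: BOD_load = volume * conc / 1000
Substituting: BOD_load = 292.6520 * 1712.2950 / 1000
Result: 501.1066 kg/day


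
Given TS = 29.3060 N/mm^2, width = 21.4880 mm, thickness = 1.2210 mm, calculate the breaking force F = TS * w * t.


Formula: F = TS * w * t
Substituting: F = 29.3060 * 21.4880 * 1.2210
Result: 768.8971 N


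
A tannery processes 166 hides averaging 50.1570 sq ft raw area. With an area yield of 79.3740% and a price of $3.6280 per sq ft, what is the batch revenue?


Raw_total = N * avg_area = 166 * 50.1570 = 8326.0620 sq ft
Finished = Raw_total * yield / 100 = 8326.0620 * 79.3740 / 100 = 6608.7285 sq ft
Value = Finished * price = 6608.7285 * 3.6280 = 23976.4668 $


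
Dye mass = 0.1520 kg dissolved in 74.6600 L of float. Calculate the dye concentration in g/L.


Formula: Conc = dye_mass(kg) / volume(L) * 1000
Substituting: Conc = 0.1520 / 74.6600 * 1000
Result: 2.0359 g/L


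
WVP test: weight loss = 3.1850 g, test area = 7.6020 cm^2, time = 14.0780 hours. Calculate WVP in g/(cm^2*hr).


Formula: WVP = loss / (area * time)
Substituting: WVP = 3.1850 / (7.6020 * 14.0780)
Result: 0.0297605 g/(cm^2*hr)


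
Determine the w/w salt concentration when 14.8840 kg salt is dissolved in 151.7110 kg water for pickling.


Formula: Conc = salt / (water + salt) * 100
Substituting: Conc = 14.8840 / (151.7110 + 14.8840) * 100
Result: 8.9342 %


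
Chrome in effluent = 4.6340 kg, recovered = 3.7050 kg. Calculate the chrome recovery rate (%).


Formula: Recovery = recovered / input * 100
Substituting: Recovery = 3.7050 / 4.6340 * 100
Result: 79.9525 %
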